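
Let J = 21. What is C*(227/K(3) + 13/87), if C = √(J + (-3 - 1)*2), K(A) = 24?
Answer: 2229*√13/232 ≈ 34.641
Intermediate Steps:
C = √13 (C = √(21 + (-3 - 1)*2) = √(21 - 4*2) = √(21 - 8) = √13 ≈ 3.6056)
C*(227/K(3) + 13/87) = √13*(227/24 + 13/87) = √13*(2229/232) = 2229*√13/232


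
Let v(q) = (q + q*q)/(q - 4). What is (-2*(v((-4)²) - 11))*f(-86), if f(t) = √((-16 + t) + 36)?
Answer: -70*I*√66/3 ≈ -189.56*I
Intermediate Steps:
f(t) = √(20 + t)
v(q) = (q + q²)/(-4 + q)
(-2*(v((-4)²) - 11))*f(-86) = (-2*((-4)²*(1 + (-4)²)/(-4 + (-4)²) - 11))*√(20 - 86) = (-2*(16*(1 + 16)/(-4 + 16) - 11))*√(-66) = (-2*(16*17/12 - 11))*(I*√66) = (-2*(16*(1/12)*17 - 11))*(I*√66) = (-2*(68/3 - 11))*(I*√66) = (-2*35/3)*(I*√66) = -70*I*√66/3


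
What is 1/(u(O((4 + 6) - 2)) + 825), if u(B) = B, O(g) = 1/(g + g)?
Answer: 16/13201 ≈ 0.0012120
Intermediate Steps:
O(g) = 1/(2*g)
1/(u(O((4 + 6) - 2)) + 825) = 1/(1/(2*((4 + 6) - 2)) + 825) = 1/(1/(2*(10 - 2)) + 825) = 1/((1/2)/8 + 825) = 1/((1/2)*(1/8) + 825) = 1/(1/16 + 825) = 1/(13201/16) = 16/13201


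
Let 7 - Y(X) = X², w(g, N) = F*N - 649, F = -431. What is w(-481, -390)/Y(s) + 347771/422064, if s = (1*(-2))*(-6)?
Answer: -70623173597/57822768 ≈ -1221.4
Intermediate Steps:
w(g, N) = -649 - 431*N (w(g, N) = -431*N - 649 = -649 - 431*N)
s = 12 (s = -2*(-6) = 12)
Y(X) = 7 - X²
w(-481, -390)/Y(s) + 347771/422064 = (-649 - 431*(-390))/(7 - 1*12²) + 347771/422064 = (-649 + 168090)/(7 - 1*144) + 347771*(1/422064) = 167441/(7 - 144) + 347771/422064 = 167441/(-137) + 347771/422064 = 167441*(-1/137) + 347771/422064 = -167441/137 + 347771/422064 = -70623173597/57822768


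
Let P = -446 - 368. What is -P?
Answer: 814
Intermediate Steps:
P = -814
-P = -1*(-814) = 814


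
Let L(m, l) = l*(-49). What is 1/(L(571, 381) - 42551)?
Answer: -1/61220 ≈ -1.6335e-5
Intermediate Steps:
L(m, l) = -49*l
1/(L(571, 381) - 42551) = 1/(-49*381 - 42551) = 1/(-18669 - 42551) = 1/(-61220) = -1/61220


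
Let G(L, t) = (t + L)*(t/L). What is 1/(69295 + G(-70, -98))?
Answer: 5/345299 ≈ 1.4480e-5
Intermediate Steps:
G(L, t) = t*(L + t)/L (G(L, t) = (L + t)*(t/L) = t*(L + t)/L)
1/(69295 + G(-70, -98)) = 1/(69295 - 98*(-70 - 98)/(-70)) = 1/(69295 - 98*(-1/70)*(-168)) = 1/(69295 - 1176/5) = 1/(345299/5) = 5/345299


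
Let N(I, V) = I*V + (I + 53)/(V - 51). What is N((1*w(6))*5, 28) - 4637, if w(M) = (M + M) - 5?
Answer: -84199/23 ≈ -3660.8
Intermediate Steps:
w(M) = -5 + 2*M (w(M) = 2*M - 5 = -5 + 2*M)
N(I, V) = I*V + (53 + I)/(-51 + V)
N((1*w(6))*5, 28) - 4637 = (53 + (1*(-5 + 2*6))*5 + ((1*(-5 + 2*6))*5)*28**2 - 51*(1*(-5 + 2*6))*5*28)/(-51 + 28) - 4637 = (53 + (1*(-5 + 12))*5 + ((1*(-5 + 12))*5)*784 - 51*(1*(-5 + 12))*5*28)/(-23) - 4637 = -(53 + (1*7)*5 + ((1*7)*5)*784 - 51*(1*7)*5*28)/23 - 4637 = -(53 + 7*5 + (7*5)*784 - 51*7*5*28)/23 - 4637 = -(53 + 35 + 35*784 - 51*35*28)/23 - 4637 = -(53 + 35 + 27440 - 49980)/23 - 4637 = -1/23*(-22452) - 4637 = 22452/23 - 4637 = -84199/23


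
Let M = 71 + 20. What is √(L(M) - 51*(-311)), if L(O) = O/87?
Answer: √120059826/87 ≈ 125.94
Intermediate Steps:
M = 91
L(O) = O/87 (L(O) = O*(1/87) = O/87)
√(L(M) - 51*(-311)) = √((1/87)*91 - 51*(-311)) = √(91/87 + 15861) = √(1379998/87) = √120059826/87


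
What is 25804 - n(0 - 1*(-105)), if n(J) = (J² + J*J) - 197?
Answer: 3951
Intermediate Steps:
n(J) = -197 + 2*J² (n(J) = (J² + J²) - 197 = 2*J² - 197 = -197 + 2*J²)
25804 - n(0 - 1*(-105)) = 25804 - (-197 + 2*(0 - 1*(-105))²) = 25804 - (-197 + 2*(0 + 105)²) = 25804 - (-197 + 2*105²) = 25804 - (-197 + 2*11025) = 25804 - (-197 + 22050) = 25804 - 1*21853 = 25804 - 21853 = 3951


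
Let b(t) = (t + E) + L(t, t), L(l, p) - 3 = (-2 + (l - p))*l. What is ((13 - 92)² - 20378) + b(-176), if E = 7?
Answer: -13951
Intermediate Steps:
L(l, p) = 3 + l*(-2 + l - p) (L(l, p) = 3 + (-2 + (l - p))*l = 3 + (-2 + l - p)*l = 3 + l*(-2 + l - p))
b(t) = 10 - t (b(t) = (t + 7) + (3 + t² - 2*t - t*t) = (7 + t) + (3 + t² - 2*t - t²) = (7 + t) + (3 - 2*t) = 10 - t)
((13 - 92)² - 20378) + b(-176) = ((13 - 92)² - 20378) + (10 - 1*(-176)) = ((-79)² - 20378) + (10 + 176) = (6241 - 20378) + 186 = -14137 + 186 = -13951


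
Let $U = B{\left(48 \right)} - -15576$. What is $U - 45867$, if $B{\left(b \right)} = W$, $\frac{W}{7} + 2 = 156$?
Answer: $-29213$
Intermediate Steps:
$W = 1078$ ($W = -14 + 7 \cdot 156 = -14 + 1092 = 1078$)
$B{\left(b \right)} = 1078$
$U = 16654$ ($U = 1078 - -15576 = 1078 + 15576 = 16654$)
$U - 45867 = 16654 - 45867 = -29213$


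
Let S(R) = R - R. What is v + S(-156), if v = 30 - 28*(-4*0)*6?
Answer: 30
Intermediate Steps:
S(R) = 0
v = 30 (v = 30 - 0*6 = 30 - 28*0 = 30 + 0 = 30)
v + S(-156) = 30 + 0 = 30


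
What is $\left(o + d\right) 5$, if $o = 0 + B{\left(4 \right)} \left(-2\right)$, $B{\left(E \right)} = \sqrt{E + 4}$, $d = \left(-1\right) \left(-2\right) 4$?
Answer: $40 - 20 \sqrt{2} \approx 11.716$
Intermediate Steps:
$d = 8$ ($d = 2 \cdot 4 = 8$)
$B{\left(E \right)} = \sqrt{4 + E}$
$o = - 4 \sqrt{2}$ ($o = 0 + \sqrt{4 + 4} \left(-2\right) = 0 + \sqrt{8} \left(-2\right) = 0 + 2 \sqrt{2} \left(-2\right) = 0 - 4 \sqrt{2} = - 4 \sqrt{2} \approx -5.6569$)
$\left(o + d\right) 5 = \left(- 4 \sqrt{2} + 8\right) 5 = \left(8 - 4 \sqrt{2}\right) 5 = 40 - 20 \sqrt{2}$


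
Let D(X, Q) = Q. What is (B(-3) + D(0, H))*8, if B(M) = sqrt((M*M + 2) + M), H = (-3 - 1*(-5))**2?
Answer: 32 + 16*sqrt(2) ≈ 54.627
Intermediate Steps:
H = 4 (H = (-3 + 5)**2 = 2**2 = 4)
B(M) = sqrt(2 + M + M**2) (B(M) = sqrt((M**2 + 2) + M) = sqrt((2 + M**2) + M) = sqrt(2 + M + M**2))
(B(-3) + D(0, H))*8 = (sqrt(2 - 3 + (-3)**2) + 4)*8 = (sqrt(2 - 3 + 9) + 4)*8 = (sqrt(8) + 4)*8 = (2*sqrt(2) + 4)*8 = (4 + 2*sqrt(2))*8 = 32 + 16*sqrt(2)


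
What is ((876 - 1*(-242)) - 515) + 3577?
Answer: 4180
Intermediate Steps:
((876 - 1*(-242)) - 515) + 3577 = ((876 + 242) - 515) + 3577 = (1118 - 515) + 3577 = 603 + 3577 = 4180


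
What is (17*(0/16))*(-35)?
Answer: 0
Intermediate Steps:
(17*(0/16))*(-35) = (17*(0*(1/16)))*(-35) = (17*0)*(-35) = 0*(-35) = 0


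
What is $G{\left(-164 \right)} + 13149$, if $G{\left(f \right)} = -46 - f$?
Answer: $13267$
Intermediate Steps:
$G{\left(-164 \right)} + 13149 = \left(-46 - -164\right) + 13149 = \left(-46 + 164\right) + 13149 = 118 + 13149 = 13267$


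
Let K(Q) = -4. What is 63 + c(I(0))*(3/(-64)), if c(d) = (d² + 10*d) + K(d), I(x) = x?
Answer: 1011/16 ≈ 63.188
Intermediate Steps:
c(d) = -4 + d² + 10*d (c(d) = (d² + 10*d) - 4 = -4 + d² + 10*d)
63 + c(I(0))*(3/(-64)) = 63 + (-4 + 0² + 10*0)*(3/(-64)) = 63 + (-4 + 0 + 0)*(3*(-1/64)) = 63 - 4*(-3/64) = 63 + 3/16 = 1011/16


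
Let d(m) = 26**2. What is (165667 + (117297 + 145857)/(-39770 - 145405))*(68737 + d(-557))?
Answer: 709797059477941/61725 ≈ 1.1499e+10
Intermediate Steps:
d(m) = 676
(165667 + (117297 + 145857)/(-39770 - 145405))*(68737 + d(-557)) = (165667 + (117297 + 145857)/(-39770 - 145405))*(68737 + 676) = (165667 + 263154/(-185175))*69413 = (165667 + 263154*(-1/185175))*69413 = (165667 - 87718/61725)*69413 = (10225707857/61725)*69413 = 709797059477941/61725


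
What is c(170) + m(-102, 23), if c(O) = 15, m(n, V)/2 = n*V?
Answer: -4677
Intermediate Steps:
m(n, V) = 2*V*n (m(n, V) = 2*(n*V) = 2*(V*n) = 2*V*n)
c(170) + m(-102, 23) = 15 + 2*23*(-102) = 15 - 4692 = -4677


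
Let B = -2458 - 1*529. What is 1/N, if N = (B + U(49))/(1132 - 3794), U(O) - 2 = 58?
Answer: 2662/2927 ≈ 0.90946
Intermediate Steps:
U(O) = 60 (U(O) = 2 + 58 = 60)
B = -2987 (B = -2458 - 529 = -2987)
N = 2927/2662 (N = (-2987 + 60)/(1132 - 3794) = -2927/(-2662) = -2927*(-1/2662) = 2927/2662 ≈ 1.0995)
1/N = 1/(2927/2662) = 2662/2927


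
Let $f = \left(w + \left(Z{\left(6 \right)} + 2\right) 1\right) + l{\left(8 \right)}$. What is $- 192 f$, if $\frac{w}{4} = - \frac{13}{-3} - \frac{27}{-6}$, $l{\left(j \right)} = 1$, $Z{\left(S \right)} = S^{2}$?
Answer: $-14272$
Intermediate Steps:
$w = \frac{106}{3}$ ($w = 4 \left(- \frac{13}{-3} - \frac{27}{-6}\right) = 4 \left(\left(-13\right) \left(- \frac{1}{3}\right) - - \frac{9}{2}\right) = 4 \left(\frac{13}{3} + \frac{9}{2}\right) = 4 \cdot \frac{53}{6} = \frac{106}{3} \approx 35.333$)
$f = \frac{223}{3}$ ($f = \left(\frac{106}{3} + \left(6^{2} + 2\right) 1\right) + 1 = \left(\frac{106}{3} + \left(36 + 2\right) 1\right) + 1 = \left(\frac{106}{3} + 38 \cdot 1\right) + 1 = \left(\frac{106}{3} + 38\right) + 1 = \frac{220}{3} + 1 = \frac{223}{3} \approx 74.333$)
$- 192 f = \left(-192\right) \frac{223}{3} = -14272$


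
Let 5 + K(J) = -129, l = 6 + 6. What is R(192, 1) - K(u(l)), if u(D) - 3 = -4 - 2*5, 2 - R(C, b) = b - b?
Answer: 136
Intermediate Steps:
R(C, b) = 2 (R(C, b) = 2 - (b - b) = 2 - 1*0 = 2 + 0 = 2)
l = 12
u(D) = -11 (u(D) = 3 + (-4 - 2*5) = 3 + (-4 - 10) = 3 - 14 = -11)
K(J) = -134 (K(J) = -5 - 129 = -134)
R(192, 1) - K(u(l)) = 2 - 1*(-134) = 2 + 134 = 136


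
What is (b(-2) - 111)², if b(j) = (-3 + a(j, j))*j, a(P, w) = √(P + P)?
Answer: 11009 + 840*I ≈ 11009.0 + 840.0*I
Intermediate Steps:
a(P, w) = √2*√P (a(P, w) = √(2*P) = √2*√P)
b(j) = j*(-3 + √2*√j) (b(j) = (-3 + √2*√j)*j = j*(-3 + √2*√j))
(b(-2) - 111)² = (-2*(-3 + √2*√(-2)) - 111)² = (-2*(-3 + √2*(I*√2)) - 111)² = (-2*(-3 + 2*I) - 111)² = ((6 - 4*I) - 111)² = (-105 - 4*I)²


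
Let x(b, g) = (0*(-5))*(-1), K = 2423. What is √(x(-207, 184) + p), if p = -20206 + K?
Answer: I*√17783 ≈ 133.35*I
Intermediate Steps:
x(b, g) = 0 (x(b, g) = 0*(-1) = 0)
p = -17783 (p = -20206 + 2423 = -17783)
√(x(-207, 184) + p) = √(0 - 17783) = √(-17783) = I*√17783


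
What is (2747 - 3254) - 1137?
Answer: -1644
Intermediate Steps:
(2747 - 3254) - 1137 = -507 - 1137 = -1644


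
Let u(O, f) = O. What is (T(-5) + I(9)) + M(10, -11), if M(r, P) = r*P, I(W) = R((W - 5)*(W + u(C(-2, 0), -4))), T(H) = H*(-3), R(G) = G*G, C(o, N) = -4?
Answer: 305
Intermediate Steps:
R(G) = G²
T(H) = -3*H
I(W) = (-5 + W)²*(-4 + W)² (I(W) = ((W - 5)*(W - 4))² = ((-5 + W)*(-4 + W))² = (-5 + W)²*(-4 + W)²)
M(r, P) = P*r
(T(-5) + I(9)) + M(10, -11) = (-3*(-5) + (20 + 9² - 9*9)²) - 11*10 = (15 + (20 + 81 - 81)²) - 110 = (15 + 20²) - 110 = (15 + 400) - 110 = 415 - 110 = 305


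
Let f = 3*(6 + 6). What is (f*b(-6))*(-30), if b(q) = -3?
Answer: 3240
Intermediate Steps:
f = 36 (f = 3*12 = 36)
(f*b(-6))*(-30) = (36*(-3))*(-30) = -108*(-30) = 3240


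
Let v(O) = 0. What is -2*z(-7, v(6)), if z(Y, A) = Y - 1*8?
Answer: 30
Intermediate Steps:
z(Y, A) = -8 + Y (z(Y, A) = Y - 8 = -8 + Y)
-2*z(-7, v(6)) = -2*(-8 - 7) = -2*(-15) = 30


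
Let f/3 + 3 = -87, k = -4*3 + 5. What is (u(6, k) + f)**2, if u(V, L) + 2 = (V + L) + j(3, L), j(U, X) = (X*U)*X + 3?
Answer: 15129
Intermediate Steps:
j(U, X) = 3 + U*X**2 (j(U, X) = (U*X)*X + 3 = U*X**2 + 3 = 3 + U*X**2)
k = -7 (k = -12 + 5 = -7)
f = -270 (f = -9 + 3*(-87) = -9 - 261 = -270)
u(V, L) = 1 + L + V + 3*L**2 (u(V, L) = -2 + ((V + L) + (3 + 3*L**2)) = -2 + ((L + V) + (3 + 3*L**2)) = -2 + (3 + L + V + 3*L**2) = 1 + L + V + 3*L**2)
(u(6, k) + f)**2 = ((1 - 7 + 6 + 3*(-7)**2) - 270)**2 = ((1 - 7 + 6 + 3*49) - 270)**2 = ((1 - 7 + 6 + 147) - 270)**2 = (147 - 270)**2 = (-123)**2 = 15129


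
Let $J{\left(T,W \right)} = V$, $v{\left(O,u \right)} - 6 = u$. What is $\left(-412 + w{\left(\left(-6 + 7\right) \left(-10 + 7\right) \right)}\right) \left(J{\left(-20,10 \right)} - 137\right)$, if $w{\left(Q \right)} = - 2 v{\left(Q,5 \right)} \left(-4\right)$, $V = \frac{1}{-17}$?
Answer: $\frac{754920}{17} \approx 44407.0$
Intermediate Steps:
$V = - \frac{1}{17} \approx -0.058824$
$v{\left(O,u \right)} = 6 + u$
$w{\left(Q \right)} = 88$ ($w{\left(Q \right)} = - 2 \left(6 + 5\right) \left(-4\right) = \left(-2\right) 11 \left(-4\right) = \left(-22\right) \left(-4\right) = 88$)
$J{\left(T,W \right)} = - \frac{1}{17}$
$\left(-412 + w{\left(\left(-6 + 7\right) \left(-10 + 7\right) \right)}\right) \left(J{\left(-20,10 \right)} - 137\right) = \left(-412 + 88\right) \left(- \frac{1}{17} - 137\right) = \left(-324\right) \left(- \frac{2330}{17}\right) = \frac{754920}{17}$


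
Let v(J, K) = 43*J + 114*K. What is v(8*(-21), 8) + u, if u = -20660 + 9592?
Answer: -17380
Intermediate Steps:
u = -11068
v(8*(-21), 8) + u = (43*(8*(-21)) + 114*8) - 11068 = (43*(-168) + 912) - 11068 = (-7224 + 912) - 11068 = -6312 - 11068 = -17380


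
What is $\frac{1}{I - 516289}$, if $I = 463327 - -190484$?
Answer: $\frac{1}{137522} \approx 7.2716 \cdot 10^{-6}$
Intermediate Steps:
$I = 653811$ ($I = 463327 + 190484 = 653811$)
$\frac{1}{I - 516289} = \frac{1}{653811 - 516289} = \frac{1}{137522}$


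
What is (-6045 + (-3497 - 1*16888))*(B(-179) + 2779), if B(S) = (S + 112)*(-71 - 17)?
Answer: -229280250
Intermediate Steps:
B(S) = -9856 - 88*S (B(S) = (112 + S)*(-88) = -9856 - 88*S)
(-6045 + (-3497 - 1*16888))*(B(-179) + 2779) = (-6045 + (-3497 - 1*16888))*((-9856 - 88*(-179)) + 2779) = (-6045 + (-3497 - 16888))*((-9856 + 15752) + 2779) = (-6045 - 20385)*(5896 + 2779) = -26430*8675 = -229280250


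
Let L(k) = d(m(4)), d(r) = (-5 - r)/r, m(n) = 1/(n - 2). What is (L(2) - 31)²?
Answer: 1764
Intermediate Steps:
m(n) = 1/(-2 + n)
d(r) = (-5 - r)/r
L(k) = -11 (L(k) = (-5 - 1/(-2 + 4))/(1/(-2 + 4)) = (-5 - 1/2)/(1/2) = (-5 - 1*½)/(½) = 2*(-5 - ½) = 2*(-11/2) = -11)
(L(2) - 31)² = (-11 - 31)² = (-42)² = 1764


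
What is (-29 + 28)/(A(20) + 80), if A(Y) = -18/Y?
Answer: -10/791 ≈ -0.012642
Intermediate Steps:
(-29 + 28)/(A(20) + 80) = (-29 + 28)/(-18/20 + 80) = -1/(-18*1/20 + 80) = -1/(-9/10 + 80) = -1/791/10 = -1*10/791 = -10/791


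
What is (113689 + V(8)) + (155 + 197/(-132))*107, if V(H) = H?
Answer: 17176145/132 ≈ 1.3012e+5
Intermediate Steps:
(113689 + V(8)) + (155 + 197/(-132))*107 = (113689 + 8) + (155 + 197/(-132))*107 = 113697 + (155 + 197*(-1/132))*107 = 113697 + (155 - 197/132)*107 = 113697 + (20263/132)*107 = 113697 + 2168141/132 = 17176145/132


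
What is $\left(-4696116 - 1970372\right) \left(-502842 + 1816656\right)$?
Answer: $-8758525265232$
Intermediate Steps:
$\left(-4696116 - 1970372\right) \left(-502842 + 1816656\right) = \left(-6666488\right) 1313814 = -8758525265232$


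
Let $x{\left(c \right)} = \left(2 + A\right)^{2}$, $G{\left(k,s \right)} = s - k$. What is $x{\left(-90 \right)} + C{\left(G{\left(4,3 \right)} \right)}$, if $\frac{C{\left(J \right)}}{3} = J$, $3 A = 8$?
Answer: $\frac{169}{9} \approx 18.778$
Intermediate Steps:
$A = \frac{8}{3}$ ($A = \frac{1}{3} \cdot 8 = \frac{8}{3} \approx 2.6667$)
$x{\left(c \right)} = \frac{196}{9}$ ($x{\left(c \right)} = \left(2 + \frac{8}{3}\right)^{2} = \left(\frac{14}{3}\right)^{2} = \frac{196}{9}$)
$C{\left(J \right)} = 3 J$
$x{\left(-90 \right)} + C{\left(G{\left(4,3 \right)} \right)} = \frac{196}{9} + 3 \left(3 - 4\right) = \frac{196}{9} + 3 \left(-1\right) = \frac{196}{9} - 3 = \frac{169}{9}$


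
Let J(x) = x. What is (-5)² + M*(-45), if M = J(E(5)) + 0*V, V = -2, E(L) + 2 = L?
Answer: -110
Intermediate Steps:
E(L) = -2 + L
M = 3 (M = (-2 + 5) + 0*(-2) = 3 + 0 = 3)
(-5)² + M*(-45) = (-5)² + 3*(-45) = 25 - 135 = -110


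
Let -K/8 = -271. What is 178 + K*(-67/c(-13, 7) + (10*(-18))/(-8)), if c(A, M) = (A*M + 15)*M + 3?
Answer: 26044038/529 ≈ 49233.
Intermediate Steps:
c(A, M) = 3 + M*(15 + A*M) (c(A, M) = (15 + A*M)*M + 3 = M*(15 + A*M) + 3 = 3 + M*(15 + A*M))
K = 2168 (K = -8*(-271) = 2168)
178 + K*(-67/c(-13, 7) + (10*(-18))/(-8)) = 178 + 2168*(-67/(3 + 15*7 - 13*7**2) + (10*(-18))/(-8)) = 178 + 2168*(-67/(3 + 105 - 13*49) - 180*(-1/8)) = 178 + 2168*(-67/(3 + 105 - 637) + 45/2) = 178 + 2168*(-67/(-529) + 45/2) = 178 + 2168*(-67*(-1/529) + 45/2) = 178 + 2168*(67/529 + 45/2) = 178 + 2168*(23939/1058) = 178 + 25949876/529 = 26044038/529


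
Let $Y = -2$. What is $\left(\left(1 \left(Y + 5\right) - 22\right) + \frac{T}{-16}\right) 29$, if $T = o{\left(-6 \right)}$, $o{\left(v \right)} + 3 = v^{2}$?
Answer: $- \frac{9773}{16} \approx -610.81$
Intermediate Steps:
$o{\left(v \right)} = -3 + v^{2}$
$T = 33$ ($T = -3 + \left(-6\right)^{2} = -3 + 36 = 33$)
$\left(\left(1 \left(Y + 5\right) - 22\right) + \frac{T}{-16}\right) 29 = \left(\left(1 \left(-2 + 5\right) - 22\right) + \frac{33}{-16}\right) 29 = \left(\left(1 \cdot 3 - 22\right) + 33 \left(- \frac{1}{16}\right)\right) 29 = \left(\left(3 - 22\right) - \frac{33}{16}\right) 29 = \left(-19 - \frac{33}{16}\right) 29 = \left(- \frac{337}{16}\right) 29 = - \frac{9773}{16}$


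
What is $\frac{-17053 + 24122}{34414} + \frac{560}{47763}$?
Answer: $\frac{356908487}{1643715882} \approx 0.21714$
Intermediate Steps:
$\frac{-17053 + 24122}{34414} + \frac{560}{47763} = 7069 \cdot \frac{1}{34414} + 560 \cdot \frac{1}{47763} = \frac{7069}{34414} + \frac{560}{47763} = \frac{356908487}{1643715882}$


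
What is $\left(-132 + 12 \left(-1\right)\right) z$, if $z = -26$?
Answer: $3744$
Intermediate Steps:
$\left(-132 + 12 \left(-1\right)\right) z = \left(-132 + 12 \left(-1\right)\right) \left(-26\right) = \left(-132 - 12\right) \left(-26\right) = \left(-144\right) \left(-26\right) = 3744$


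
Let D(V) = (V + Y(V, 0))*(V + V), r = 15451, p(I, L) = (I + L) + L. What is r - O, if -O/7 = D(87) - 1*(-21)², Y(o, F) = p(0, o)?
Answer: 330262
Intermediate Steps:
p(I, L) = I + 2*L
Y(o, F) = 2*o (Y(o, F) = 0 + 2*o = 2*o)
D(V) = 6*V² (D(V) = (V + 2*V)*(V + V) = (3*V)*(2*V) = 6*V²)
O = -314811 (O = -7*(6*87² - 1*(-21)²) = -7*(6*7569 - 1*441) = -7*(45414 - 441) = -7*44973 = -314811)
r - O = 15451 - 1*(-314811) = 15451 + 314811 = 330262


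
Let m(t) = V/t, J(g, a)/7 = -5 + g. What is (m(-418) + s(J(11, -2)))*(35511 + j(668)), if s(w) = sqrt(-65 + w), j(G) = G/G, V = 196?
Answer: -3480176/209 + 35512*I*sqrt(23) ≈ -16652.0 + 1.7031e+5*I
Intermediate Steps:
J(g, a) = -35 + 7*g (J(g, a) = 7*(-5 + g) = -35 + 7*g)
j(G) = 1
m(t) = 196/t
(m(-418) + s(J(11, -2)))*(35511 + j(668)) = (196/(-418) + sqrt(-65 + (-35 + 7*11)))*(35511 + 1) = (196*(-1/418) + sqrt(-65 + (-35 + 77)))*35512 = (-98/209 + sqrt(-65 + 42))*35512 = (-98/209 + sqrt(-23))*35512 = (-98/209 + I*sqrt(23))*35512 = -3480176/209 + 35512*I*sqrt(23)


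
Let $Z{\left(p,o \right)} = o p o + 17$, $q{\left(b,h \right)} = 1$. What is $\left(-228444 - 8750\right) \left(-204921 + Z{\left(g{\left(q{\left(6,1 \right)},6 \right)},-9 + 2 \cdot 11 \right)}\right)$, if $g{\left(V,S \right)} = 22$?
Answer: $47720112084$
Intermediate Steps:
$Z{\left(p,o \right)} = 17 + p o^{2}$ ($Z{\left(p,o \right)} = p o^{2} + 17 = 17 + p o^{2}$)
$\left(-228444 - 8750\right) \left(-204921 + Z{\left(g{\left(q{\left(6,1 \right)},6 \right)},-9 + 2 \cdot 11 \right)}\right) = \left(-228444 - 8750\right) \left(-204921 + \left(17 + 22 \left(-9 + 2 \cdot 11\right)^{2}\right)\right) = - 237194 \left(-204921 + \left(17 + 22 \left(-9 + 22\right)^{2}\right)\right) = - 237194 \left(-204921 + \left(17 + 22 \cdot 13^{2}\right)\right) = - 237194 \left(-204921 + \left(17 + 22 \cdot 169\right)\right) = - 237194 \left(-204921 + \left(17 + 3718\right)\right) = - 237194 \left(-204921 + 3735\right) = \left(-237194\right) \left(-201186\right) = 47720112084$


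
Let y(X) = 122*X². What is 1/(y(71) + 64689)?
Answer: 1/679691 ≈ 1.4713e-6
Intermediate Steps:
1/(y(71) + 64689) = 1/(122*71² + 64689) = 1/(122*5041 + 64689) = 1/(615002 + 64689) = 1/679691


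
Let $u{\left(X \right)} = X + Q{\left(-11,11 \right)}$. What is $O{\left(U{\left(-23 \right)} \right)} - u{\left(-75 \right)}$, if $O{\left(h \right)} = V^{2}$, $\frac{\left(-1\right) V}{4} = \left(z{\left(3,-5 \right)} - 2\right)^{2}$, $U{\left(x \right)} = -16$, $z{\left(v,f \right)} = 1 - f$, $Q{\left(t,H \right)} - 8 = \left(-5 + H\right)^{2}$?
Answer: $4127$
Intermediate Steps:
$Q{\left(t,H \right)} = 8 + \left(-5 + H\right)^{2}$
$u{\left(X \right)} = 44 + X$ ($u{\left(X \right)} = X + \left(8 + \left(-5 + 11\right)^{2}\right) = X + \left(8 + 6^{2}\right) = X + \left(8 + 36\right) = X + 44 = 44 + X$)
$V = -64$ ($V = - 4 \left(\left(1 - -5\right) - 2\right)^{2} = - 4 \left(\left(1 + 5\right) - 2\right)^{2} = - 4 \left(6 - 2\right)^{2} = - 4 \cdot 4^{2} = \left(-4\right) 16 = -64$)
$O{\left(h \right)} = 4096$ ($O{\left(h \right)} = \left(-64\right)^{2} = 4096$)
$O{\left(U{\left(-23 \right)} \right)} - u{\left(-75 \right)} = 4096 - \left(44 - 75\right) = 4096 - -31 = 4096 + 31 = 4127$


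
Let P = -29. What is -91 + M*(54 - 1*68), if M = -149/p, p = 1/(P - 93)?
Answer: -254583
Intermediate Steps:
p = -1/122 (p = 1/(-29 - 93) = 1/(-122) = -1/122 ≈ -0.0081967)
M = 18178 (M = -149/(-1/122) = -149*(-122) = 18178)
-91 + M*(54 - 1*68) = -91 + 18178*(54 - 1*68) = -91 + 18178*(54 - 68) = -91 + 18178*(-14) = -91 - 254492 = -254583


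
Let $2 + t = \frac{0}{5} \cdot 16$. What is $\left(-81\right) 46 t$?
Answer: $7452$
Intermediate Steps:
$t = -2$ ($t = -2 + \frac{0}{5} \cdot 16 = -2 + 0 \cdot \frac{1}{5} \cdot 16 = -2 + 0 \cdot 16 = -2 + 0 = -2$)
$\left(-81\right) 46 t = \left(-81\right) 46 \left(-2\right) = \left(-3726\right) \left(-2\right) = 7452$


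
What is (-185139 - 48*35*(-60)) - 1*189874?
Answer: -274213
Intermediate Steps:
(-185139 - 48*35*(-60)) - 1*189874 = (-185139 - 1680*(-60)) - 189874 = (-185139 - 1*(-100800)) - 189874 = (-185139 + 100800) - 189874 = -84339 - 189874 = -274213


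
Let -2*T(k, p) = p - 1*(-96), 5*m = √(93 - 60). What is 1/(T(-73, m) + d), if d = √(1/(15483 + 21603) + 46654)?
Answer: -185430/(8900640 - 5*√64166577146070 + 18543*√33) ≈ 0.0059730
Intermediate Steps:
m = √33/5 (m = √(93 - 60)/5 = √33/5 ≈ 1.1489)
T(k, p) = -48 - p/2 (T(k, p) = -(p - 1*(-96))/2 = -(p + 96)/2 = -(96 + p)/2 = -48 - p/2)
d = √64166577146070/37086 (d = √(1/37086 + 46654) = √(1730210245/37086) = √64166577146070/37086 ≈ 216.00)
1/(T(-73, m) + d) = 1/((-48 - √33/10) + √64166577146070/37086) = 1/(-48 - √33/10 + √64166577146070/37086)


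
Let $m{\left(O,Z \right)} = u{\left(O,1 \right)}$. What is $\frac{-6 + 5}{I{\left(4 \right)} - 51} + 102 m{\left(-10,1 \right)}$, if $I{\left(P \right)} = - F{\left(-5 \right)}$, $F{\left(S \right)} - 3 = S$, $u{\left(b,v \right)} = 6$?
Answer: $\frac{29989}{49} \approx 612.02$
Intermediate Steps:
$F{\left(S \right)} = 3 + S$
$m{\left(O,Z \right)} = 6$
$I{\left(P \right)} = 2$ ($I{\left(P \right)} = - (3 - 5) = \left(-1\right) \left(-2\right) = 2$)
$\frac{-6 + 5}{I{\left(4 \right)} - 51} + 102 m{\left(-10,1 \right)} = \frac{-6 + 5}{2 - 51} + 102 \cdot 6 = - \frac{1}{-49} + 612 = \left(-1\right) \left(- \frac{1}{49}\right) + 612 = \frac{1}{49} + 612 = \frac{29989}{49}$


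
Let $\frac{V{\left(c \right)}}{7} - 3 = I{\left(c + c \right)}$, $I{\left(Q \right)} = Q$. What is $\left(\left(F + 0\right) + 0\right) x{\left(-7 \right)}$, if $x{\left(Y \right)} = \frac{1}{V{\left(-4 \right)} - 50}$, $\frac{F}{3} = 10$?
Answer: $- \frac{6}{17} \approx -0.35294$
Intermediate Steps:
$F = 30$ ($F = 3 \cdot 10 = 30$)
$V{\left(c \right)} = 21 + 14 c$ ($V{\left(c \right)} = 21 + 7 \left(c + c\right) = 21 + 7 \cdot 2 c = 21 + 14 c$)
$x{\left(Y \right)} = - \frac{1}{85}$ ($x{\left(Y \right)} = \frac{1}{\left(21 + 14 \left(-4\right)\right) - 50} = \frac{1}{\left(21 - 56\right) - 50} = \frac{1}{-35 - 50} = \frac{1}{-85} = - \frac{1}{85}$)
$\left(\left(F + 0\right) + 0\right) x{\left(-7 \right)} = \left(\left(30 + 0\right) + 0\right) \left(- \frac{1}{85}\right) = \left(30 + 0\right) \left(- \frac{1}{85}\right) = 30 \left(- \frac{1}{85}\right) = - \frac{6}{17}$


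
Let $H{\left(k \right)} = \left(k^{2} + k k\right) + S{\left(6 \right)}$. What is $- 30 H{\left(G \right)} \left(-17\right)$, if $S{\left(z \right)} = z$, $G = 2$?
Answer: $7140$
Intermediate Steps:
$H{\left(k \right)} = 6 + 2 k^{2}$ ($H{\left(k \right)} = \left(k^{2} + k k\right) + 6 = \left(k^{2} + k^{2}\right) + 6 = 2 k^{2} + 6 = 6 + 2 k^{2}$)
$- 30 H{\left(G \right)} \left(-17\right) = - 30 \left(6 + 2 \cdot 2^{2}\right) \left(-17\right) = - 30 \left(6 + 2 \cdot 4\right) \left(-17\right) = - 30 \left(6 + 8\right) \left(-17\right) = \left(-30\right) 14 \left(-17\right) = \left(-420\right) \left(-17\right) = 7140$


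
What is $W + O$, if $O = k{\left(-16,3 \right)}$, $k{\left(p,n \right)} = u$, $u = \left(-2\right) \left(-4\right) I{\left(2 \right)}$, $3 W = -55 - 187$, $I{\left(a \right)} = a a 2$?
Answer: $- \frac{50}{3} \approx -16.667$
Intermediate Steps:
$I{\left(a \right)} = 2 a^{2}$ ($I{\left(a \right)} = a^{2} \cdot 2 = 2 a^{2}$)
$W = - \frac{242}{3}$ ($W = \frac{-55 - 187}{3} = \frac{1}{3} \left(-242\right) = - \frac{242}{3} \approx -80.667$)
$u = 64$ ($u = \left(-2\right) \left(-4\right) 2 \cdot 2^{2} = 8 \cdot 2 \cdot 4 = 8 \cdot 8 = 64$)
$k{\left(p,n \right)} = 64$
$O = 64$
$W + O = - \frac{242}{3} + 64 = - \frac{50}{3}$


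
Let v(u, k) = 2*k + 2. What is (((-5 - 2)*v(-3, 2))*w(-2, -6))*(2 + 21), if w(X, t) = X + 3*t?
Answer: 19320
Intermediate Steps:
v(u, k) = 2 + 2*k
(((-5 - 2)*v(-3, 2))*w(-2, -6))*(2 + 21) = (((-5 - 2)*(2 + 2*2))*(-2 + 3*(-6)))*(2 + 21) = ((-7*(2 + 4))*(-2 - 18))*23 = (-7*6*(-20))*23 = -42*(-20)*23 = 840*23 = 19320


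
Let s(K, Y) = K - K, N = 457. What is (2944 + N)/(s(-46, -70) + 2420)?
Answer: 3401/2420 ≈ 1.4054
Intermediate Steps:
s(K, Y) = 0
(2944 + N)/(s(-46, -70) + 2420) = (2944 + 457)/(0 + 2420) = 3401/2420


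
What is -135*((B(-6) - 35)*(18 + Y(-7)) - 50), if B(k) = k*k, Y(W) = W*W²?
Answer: 50625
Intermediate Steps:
Y(W) = W³
B(k) = k²
-135*((B(-6) - 35)*(18 + Y(-7)) - 50) = -135*(((-6)² - 35)*(18 + (-7)³) - 50) = -135*((36 - 35)*(18 - 343) - 50) = -135*(1*(-325) - 50) = -135*(-325 - 50) = -135*(-375) = 50625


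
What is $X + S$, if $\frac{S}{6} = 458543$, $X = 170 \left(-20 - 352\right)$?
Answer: $2688018$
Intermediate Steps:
$X = -63240$ ($X = 170 \left(-372\right) = -63240$)
$S = 2751258$ ($S = 6 \cdot 458543 = 2751258$)
$X + S = -63240 + 2751258 = 2688018$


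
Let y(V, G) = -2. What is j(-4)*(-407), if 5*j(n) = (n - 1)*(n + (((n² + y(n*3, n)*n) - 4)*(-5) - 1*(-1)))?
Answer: -41921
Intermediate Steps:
j(n) = (-1 + n)*(21 - 5*n² + 11*n)/5 (j(n) = ((n - 1)*(n + (((n² - 2*n) - 4)*(-5) - 1*(-1))))/5 = ((-1 + n)*(n + ((-4 + n² - 2*n)*(-5) + 1)))/5 = ((-1 + n)*(n + ((20 - 5*n² + 10*n) + 1)))/5 = ((-1 + n)*(n + (21 - 5*n² + 10*n)))/5 = ((-1 + n)*(21 - 5*n² + 11*n))/5 = (-1 + n)*(21 - 5*n² + 11*n)/5)
j(-4)*(-407) = (-21/5 - 1*(-4)³ + 2*(-4) + (16/5)*(-4)²)*(-407) = (-21/5 - 1*(-64) - 8 + (16/5)*16)*(-407) = (-21/5 + 64 - 8 + 256/5)*(-407) = 103*(-407) = -41921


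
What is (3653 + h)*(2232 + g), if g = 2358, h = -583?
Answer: 14091300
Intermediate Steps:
(3653 + h)*(2232 + g) = (3653 - 583)*(2232 + 2358) = 3070*4590 = 14091300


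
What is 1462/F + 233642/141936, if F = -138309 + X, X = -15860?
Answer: 17906421533/10941065592 ≈ 1.6366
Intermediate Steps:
F = -154169 (F = -138309 - 15860 = -154169)
1462/F + 233642/141936 = 1462/(-154169) + 233642/141936 = 1462*(-1/154169) + 233642*(1/141936) = -1462/154169 + 116821/70968 = 17906421533/10941065592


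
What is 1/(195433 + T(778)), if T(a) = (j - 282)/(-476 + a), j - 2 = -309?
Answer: 302/59020177 ≈ 5.1169e-6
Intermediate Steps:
j = -307 (j = 2 - 309 = -307)
T(a) = -589/(-476 + a) (T(a) = (-307 - 282)/(-476 + a) = -589/(-476 + a))
1/(195433 + T(778)) = 1/(195433 - 589/(-476 + 778)) = 1/(195433 - 589/302) = 1/(59020177/302) = 302/59020177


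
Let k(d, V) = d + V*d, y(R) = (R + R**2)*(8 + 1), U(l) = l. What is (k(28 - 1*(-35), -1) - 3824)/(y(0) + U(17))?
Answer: -3824/17 ≈ -224.94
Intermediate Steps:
y(R) = 9*R + 9*R**2 (y(R) = (R + R**2)*9 = 9*R + 9*R**2)
(k(28 - 1*(-35), -1) - 3824)/(y(0) + U(17)) = ((28 - 1*(-35))*(1 - 1) - 3824)/(9*0*(1 + 0) + 17) = ((28 + 35)*0 - 3824)/(9*0*1 + 17) = (63*0 - 3824)/(0 + 17) = (0 - 3824)/17 = -3824*1/17 = -3824/17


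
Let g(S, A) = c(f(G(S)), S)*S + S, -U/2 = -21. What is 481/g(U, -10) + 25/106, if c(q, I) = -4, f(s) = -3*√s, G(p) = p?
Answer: -11959/3339 ≈ -3.5816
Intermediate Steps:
U = 42 (U = -2*(-21) = 42)
g(S, A) = -3*S (g(S, A) = -4*S + S = -3*S)
481/g(U, -10) + 25/106 = 481/((-3*42)) + 25/106 = 481/(-126) + 25*(1/106) = 481*(-1/126) + 25/106 = -481/126 + 25/106 = -11959/3339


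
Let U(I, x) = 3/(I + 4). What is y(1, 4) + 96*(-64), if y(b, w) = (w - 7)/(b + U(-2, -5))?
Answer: -30726/5 ≈ -6145.2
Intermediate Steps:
U(I, x) = 3/(4 + I)
y(b, w) = (-7 + w)/(3/2 + b) (y(b, w) = (w - 7)/(b + 3/(4 - 2)) = (-7 + w)/(b + 3/2) = (-7 + w)/(3/2 + b))
y(1, 4) + 96*(-64) = 2*(-7 + 4)/(3 + 2*1) + 96*(-64) = 2*(-3)/(3 + 2) - 6144 = 2*(-3)/5 - 6144 = 2*(⅕)*(-3) - 6144 = -6/5 - 6144 = -30726/5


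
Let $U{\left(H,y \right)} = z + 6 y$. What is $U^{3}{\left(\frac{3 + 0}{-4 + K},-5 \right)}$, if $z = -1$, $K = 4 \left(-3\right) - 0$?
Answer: $-29791$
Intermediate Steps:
$K = -12$ ($K = -12 + 0 = -12$)
$U{\left(H,y \right)} = -1 + 6 y$
$U^{3}{\left(\frac{3 + 0}{-4 + K},-5 \right)} = \left(-1 + 6 \left(-5\right)\right)^{3} = \left(-1 - 30\right)^{3} = \left(-31\right)^{3} = -29791$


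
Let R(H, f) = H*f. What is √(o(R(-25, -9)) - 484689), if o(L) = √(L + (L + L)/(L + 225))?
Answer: √(-484689 + √226) ≈ 696.19*I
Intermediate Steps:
o(L) = √(L + 2*L/(225 + L)) (o(L) = √(L + (2*L)/(225 + L)) = √(L + 2*L/(225 + L)))
√(o(R(-25, -9)) - 484689) = √(√((-25*(-9))*(227 - 25*(-9))/(225 - 25*(-9))) - 484689) = √(√(225*(227 + 225)/(225 + 225)) - 484689) = √(√(225*452/450) - 484689) = √(√(225*(1/450)*452) - 484689) = √(√226 - 484689) = √(-484689 + √226)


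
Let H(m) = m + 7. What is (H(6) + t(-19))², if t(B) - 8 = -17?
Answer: 16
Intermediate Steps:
H(m) = 7 + m
t(B) = -9 (t(B) = 8 - 17 = -9)
(H(6) + t(-19))² = ((7 + 6) - 9)² = (13 - 9)² = 4² = 16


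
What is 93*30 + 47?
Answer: 2837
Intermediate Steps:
93*30 + 47 = 2790 + 47 = 2837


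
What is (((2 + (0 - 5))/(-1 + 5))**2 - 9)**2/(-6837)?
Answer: -6075/583424 ≈ -0.010413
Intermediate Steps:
(((2 + (0 - 5))/(-1 + 5))**2 - 9)**2/(-6837) = (((2 - 5)/4)**2 - 9)**2*(-1/6837) = ((-3*1/4)**2 - 9)**2*(-1/6837) = ((-3/4)**2 - 9)**2*(-1/6837) = (9/16 - 9)**2*(-1/6837) = (-135/16)**2*(-1/6837) = (18225/256)*(-1/6837) = -6075/583424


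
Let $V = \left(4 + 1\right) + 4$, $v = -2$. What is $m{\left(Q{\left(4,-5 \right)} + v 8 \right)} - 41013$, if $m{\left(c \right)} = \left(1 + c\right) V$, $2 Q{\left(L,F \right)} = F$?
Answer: $- \frac{82341}{2} \approx -41171.0$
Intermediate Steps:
$Q{\left(L,F \right)} = \frac{F}{2}$
$V = 9$ ($V = 5 + 4 = 9$)
$m{\left(c \right)} = 9 + 9 c$ ($m{\left(c \right)} = \left(1 + c\right) 9 = 9 + 9 c$)
$m{\left(Q{\left(4,-5 \right)} + v 8 \right)} - 41013 = \left(9 + 9 \left(\frac{1}{2} \left(-5\right) - 16\right)\right) - 41013 = \left(9 + 9 \left(- \frac{5}{2} - 16\right)\right) - 41013 = \left(9 + 9 \left(- \frac{37}{2}\right)\right) - 41013 = \left(9 - \frac{333}{2}\right) - 41013 = - \frac{315}{2} - 41013 = - \frac{82341}{2}$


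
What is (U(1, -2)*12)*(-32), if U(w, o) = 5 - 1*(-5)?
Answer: -3840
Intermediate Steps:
U(w, o) = 10 (U(w, o) = 5 + 5 = 10)
(U(1, -2)*12)*(-32) = (10*12)*(-32) = 120*(-32) = -3840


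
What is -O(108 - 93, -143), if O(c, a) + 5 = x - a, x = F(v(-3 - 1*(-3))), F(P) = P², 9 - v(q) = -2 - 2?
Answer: -307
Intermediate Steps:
v(q) = 13 (v(q) = 9 - (-2 - 2) = 9 - 1*(-4) = 9 + 4 = 13)
x = 169 (x = 13² = 169)
O(c, a) = 164 - a (O(c, a) = -5 + (169 - a) = 164 - a)
-O(108 - 93, -143) = -(164 - 1*(-143)) = -(164 + 143) = -1*307 = -307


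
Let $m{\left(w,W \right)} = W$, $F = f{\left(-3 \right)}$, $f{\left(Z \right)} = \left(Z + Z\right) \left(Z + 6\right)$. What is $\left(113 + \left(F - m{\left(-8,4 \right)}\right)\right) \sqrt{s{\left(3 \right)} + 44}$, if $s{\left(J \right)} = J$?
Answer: $91 \sqrt{47} \approx 623.86$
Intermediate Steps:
$f{\left(Z \right)} = 2 Z \left(6 + Z\right)$
$F = -18$ ($F = 2 \left(-3\right) \left(6 - 3\right) = 2 \left(-3\right) 3 = -18$)
$\left(113 + \left(F - m{\left(-8,4 \right)}\right)\right) \sqrt{s{\left(3 \right)} + 44} = \left(113 - 22\right) \sqrt{3 + 44} = \left(113 - 22\right) \sqrt{47} = 91 \sqrt{47}$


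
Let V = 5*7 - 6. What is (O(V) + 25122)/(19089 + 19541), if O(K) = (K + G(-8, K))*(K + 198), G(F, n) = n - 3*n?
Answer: 18539/38630 ≈ 0.47991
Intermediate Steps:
G(F, n) = -2*n
V = 29 (V = 35 - 6 = 29)
O(K) = -K*(198 + K) (O(K) = (K - 2*K)*(K + 198) = (-K)*(198 + K) = -K*(198 + K))
(O(V) + 25122)/(19089 + 19541) = (29*(-198 - 1*29) + 25122)/(19089 + 19541) = (29*(-198 - 29) + 25122)/38630 = (29*(-227) + 25122)*(1/38630) = (-6583 + 25122)*(1/38630) = 18539*(1/38630) = 18539/38630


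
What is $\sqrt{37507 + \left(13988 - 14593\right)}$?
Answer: $\sqrt{36902} \approx 192.1$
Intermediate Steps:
$\sqrt{37507 + \left(13988 - 14593\right)} = \sqrt{37507 - 605} = \sqrt{36902}$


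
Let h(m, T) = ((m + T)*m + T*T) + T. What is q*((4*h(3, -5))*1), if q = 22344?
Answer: 1251264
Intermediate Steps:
h(m, T) = T + T² + m*(T + m) (h(m, T) = ((T + m)*m + T²) + T = (m*(T + m) + T²) + T = (T² + m*(T + m)) + T = T + T² + m*(T + m))
q*((4*h(3, -5))*1) = 22344*((4*(-5 + (-5)² + 3² - 5*3))*1) = 22344*((4*(-5 + 25 + 9 - 15))*1) = 22344*((4*14)*1) = 22344*(56*1) = 22344*56 = 1251264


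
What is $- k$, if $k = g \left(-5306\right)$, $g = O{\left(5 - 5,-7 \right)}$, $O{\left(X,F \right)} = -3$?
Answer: $-15918$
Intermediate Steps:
$g = -3$
$k = 15918$ ($k = \left(-3\right) \left(-5306\right) = 15918$)
$- k = \left(-1\right) 15918 = -15918$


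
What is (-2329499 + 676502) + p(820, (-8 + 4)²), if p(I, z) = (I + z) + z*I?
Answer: -1639041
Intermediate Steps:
p(I, z) = I + z + I*z (p(I, z) = (I + z) + I*z = I + z + I*z)
(-2329499 + 676502) + p(820, (-8 + 4)²) = (-2329499 + 676502) + (820 + (-8 + 4)² + 820*(-8 + 4)²) = -1652997 + (820 + (-4)² + 820*(-4)²) = -1652997 + (820 + 16 + 820*16) = -1652997 + (820 + 16 + 13120) = -1652997 + 13956 = -1639041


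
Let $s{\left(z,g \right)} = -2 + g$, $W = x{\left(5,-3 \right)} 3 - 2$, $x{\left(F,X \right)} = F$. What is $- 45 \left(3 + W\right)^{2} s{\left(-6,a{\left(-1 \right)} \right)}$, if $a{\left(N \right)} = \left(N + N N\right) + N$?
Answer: $34560$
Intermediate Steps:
$a{\left(N \right)} = N^{2} + 2 N$ ($a{\left(N \right)} = \left(N + N^{2}\right) + N = N^{2} + 2 N$)
$W = 13$ ($W = 5 \cdot 3 - 2 = 15 - 2 = 13$)
$- 45 \left(3 + W\right)^{2} s{\left(-6,a{\left(-1 \right)} \right)} = - 45 \left(3 + 13\right)^{2} \left(-2 - \left(2 - 1\right)\right) = - 45 \cdot 16^{2} \left(-2 - 1\right) = \left(-45\right) 256 \left(-2 - 1\right) = \left(-11520\right) \left(-3\right) = 34560$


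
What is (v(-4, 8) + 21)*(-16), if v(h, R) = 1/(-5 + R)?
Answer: -1024/3 ≈ -341.33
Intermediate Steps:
(v(-4, 8) + 21)*(-16) = (1/(-5 + 8) + 21)*(-16) = (1/3 + 21)*(-16) = (64/3)*(-16) = -1024/3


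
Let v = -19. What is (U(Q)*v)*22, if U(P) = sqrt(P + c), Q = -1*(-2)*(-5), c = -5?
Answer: -418*I*sqrt(15) ≈ -1618.9*I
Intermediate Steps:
Q = -10 (Q = 2*(-5) = -10)
U(P) = sqrt(-5 + P) (U(P) = sqrt(P - 5) = sqrt(-5 + P))
(U(Q)*v)*22 = (sqrt(-5 - 10)*(-19))*22 = (sqrt(-15)*(-19))*22 = ((I*sqrt(15))*(-19))*22 = -19*I*sqrt(15)*22 = -418*I*sqrt(15)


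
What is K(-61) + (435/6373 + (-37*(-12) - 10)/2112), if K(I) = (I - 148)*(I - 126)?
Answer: 263026055005/6729888 ≈ 39083.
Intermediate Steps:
K(I) = (-148 + I)*(-126 + I)
K(-61) + (435/6373 + (-37*(-12) - 10)/2112) = (18648 + (-61)**2 - 274*(-61)) + (435/6373 + (-37*(-12) - 10)/2112) = (18648 + 3721 + 16714) + (435*(1/6373) + (444 - 10)*(1/2112)) = 39083 + (435/6373 + 434*(1/2112)) = 39083 + (435/6373 + 217/1056) = 39083 + 1842301/6729888 = 263026055005/6729888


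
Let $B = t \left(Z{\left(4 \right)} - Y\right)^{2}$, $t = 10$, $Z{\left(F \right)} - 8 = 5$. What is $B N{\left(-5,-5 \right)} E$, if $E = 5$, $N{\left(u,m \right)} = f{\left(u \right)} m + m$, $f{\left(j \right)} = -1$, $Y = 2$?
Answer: $0$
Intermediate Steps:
$Z{\left(F \right)} = 13$ ($Z{\left(F \right)} = 8 + 5 = 13$)
$N{\left(u,m \right)} = 0$ ($N{\left(u,m \right)} = - m + m = 0$)
$B = 1210$ ($B = 10 \left(13 - 2\right)^{2} = 10 \cdot 11^{2} = 10 \cdot 121 = 1210$)
$B N{\left(-5,-5 \right)} E = 1210 \cdot 0 \cdot 5 = 0 \cdot 5 = 0$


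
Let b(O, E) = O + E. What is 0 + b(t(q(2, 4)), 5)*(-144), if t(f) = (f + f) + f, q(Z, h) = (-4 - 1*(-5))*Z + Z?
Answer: -2448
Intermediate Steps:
q(Z, h) = 2*Z (q(Z, h) = (-4 + 5)*Z + Z = 1*Z + Z = Z + Z = 2*Z)
t(f) = 3*f (t(f) = 2*f + f = 3*f)
b(O, E) = E + O
0 + b(t(q(2, 4)), 5)*(-144) = 0 + (5 + 3*(2*2))*(-144) = 0 + (5 + 3*4)*(-144) = 0 + (5 + 12)*(-144) = 0 + 17*(-144) = 0 - 2448 = -2448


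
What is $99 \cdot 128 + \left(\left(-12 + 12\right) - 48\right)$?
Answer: $12624$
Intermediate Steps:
$99 \cdot 128 + \left(\left(-12 + 12\right) - 48\right) = 12672 + \left(0 - 48\right) = 12672 - 48 = 12624$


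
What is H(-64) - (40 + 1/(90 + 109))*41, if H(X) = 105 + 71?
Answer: -291377/199 ≈ -1464.2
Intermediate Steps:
H(X) = 176
H(-64) - (40 + 1/(90 + 109))*41 = 176 - (40 + 1/(90 + 109))*41 = 176 - (40 + 1/199)*41 = 176 - 7961*41/199 = 176 - 1*326401/199 = 176 - 326401/199 = -291377/199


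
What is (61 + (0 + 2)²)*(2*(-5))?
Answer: -650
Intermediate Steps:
(61 + (0 + 2)²)*(2*(-5)) = (61 + 2²)*(-10) = (61 + 4)*(-10) = 65*(-10) = -650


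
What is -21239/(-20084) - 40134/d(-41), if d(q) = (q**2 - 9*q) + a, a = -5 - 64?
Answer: -763976797/39786404 ≈ -19.202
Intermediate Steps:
a = -69
d(q) = -69 + q**2 - 9*q (d(q) = (q**2 - 9*q) - 69 = -69 + q**2 - 9*q)
-21239/(-20084) - 40134/d(-41) = -21239/(-20084) - 40134/(-69 + (-41)**2 - 9*(-41)) = -21239*(-1/20084) - 40134/(-69 + 1681 + 369) = 21239/20084 - 40134/1981 = -763976797/39786404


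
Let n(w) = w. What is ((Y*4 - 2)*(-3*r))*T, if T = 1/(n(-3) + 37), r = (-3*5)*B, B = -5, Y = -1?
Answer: 675/17 ≈ 39.706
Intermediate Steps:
r = 75 (r = -3*5*(-5) = -15*(-5) = 75)
T = 1/34 (T = 1/(-3 + 37) = 1/34 ≈ 0.029412)
((Y*4 - 2)*(-3*r))*T = ((-1*4 - 2)*(-3*75))*(1/34) = ((-4 - 2)*(-225))*(1/34) = -6*(-225)*(1/34) = 1350*(1/34) = 675/17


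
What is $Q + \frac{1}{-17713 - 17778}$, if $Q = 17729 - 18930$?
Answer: $- \frac{42624692}{35491} \approx -1201.0$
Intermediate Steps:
$Q = -1201$
$Q + \frac{1}{-17713 - 17778} = -1201 + \frac{1}{-17713 - 17778} = -1201 + \frac{1}{-35491} = -1201 - \frac{1}{35491} = - \frac{42624692}{35491}$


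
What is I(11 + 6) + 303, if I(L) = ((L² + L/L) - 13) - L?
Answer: 563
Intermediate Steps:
I(L) = -12 + L² - L (I(L) = ((L² + 1) - 13) - L = ((1 + L²) - 13) - L = (-12 + L²) - L = -12 + L² - L)
I(11 + 6) + 303 = (-12 + (11 + 6)² - (11 + 6)) + 303 = (-12 + 17² - 1*17) + 303 = (-12 + 289 - 17) + 303 = 260 + 303 = 563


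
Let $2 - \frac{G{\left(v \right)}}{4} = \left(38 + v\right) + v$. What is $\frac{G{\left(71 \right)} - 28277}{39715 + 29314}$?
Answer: $- \frac{28989}{69029} \approx -0.41995$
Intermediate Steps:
$G{\left(v \right)} = -144 - 8 v$ ($G{\left(v \right)} = 8 - 4 \left(\left(38 + v\right) + v\right) = 8 - 4 \left(38 + 2 v\right) = 8 - \left(152 + 8 v\right) = -144 - 8 v$)
$\frac{G{\left(71 \right)} - 28277}{39715 + 29314} = \frac{\left(-144 - 568\right) - 28277}{39715 + 29314} = \frac{\left(-144 - 568\right) - 28277}{69029} = \left(-712 - 28277\right) \frac{1}{69029} = \left(-28989\right) \frac{1}{69029} = - \frac{28989}{69029}$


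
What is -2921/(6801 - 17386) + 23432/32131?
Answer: 341882371/340106635 ≈ 1.0052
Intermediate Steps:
-2921/(6801 - 17386) + 23432/32131 = -2921/(-10585) + 23432*(1/32131) = -2921*(-1/10585) + 23432/32131 = 2921/10585 + 23432/32131 = 341882371/340106635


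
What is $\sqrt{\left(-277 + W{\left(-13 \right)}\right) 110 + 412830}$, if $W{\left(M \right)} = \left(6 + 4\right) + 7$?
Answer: $\sqrt{384230} \approx 619.86$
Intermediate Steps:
$W{\left(M \right)} = 17$ ($W{\left(M \right)} = 10 + 7 = 17$)
$\sqrt{\left(-277 + W{\left(-13 \right)}\right) 110 + 412830} = \sqrt{\left(-277 + 17\right) 110 + 412830} = \sqrt{\left(-260\right) 110 + 412830} = \sqrt{-28600 + 412830} = \sqrt{384230}$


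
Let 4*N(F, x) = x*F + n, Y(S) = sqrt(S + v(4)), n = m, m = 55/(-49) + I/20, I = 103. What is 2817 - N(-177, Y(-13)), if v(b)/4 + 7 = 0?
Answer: 11038693/3920 + 177*I*sqrt(41)/4 ≈ 2816.0 + 283.34*I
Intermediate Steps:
v(b) = -28 (v(b) = -28 + 4*0 = -28 + 0 = -28)
m = 3947/980 (m = 55/(-49) + 103/20 = 55*(-1/49) + 103*(1/20) = -55/49 + 103/20 = 3947/980 ≈ 4.0275)
n = 3947/980 ≈ 4.0275
Y(S) = sqrt(-28 + S) (Y(S) = sqrt(S - 28) = sqrt(-28 + S))
N(F, x) = 3947/3920 + F*x/4 (N(F, x) = (x*F + 3947/980)/4 = (F*x + 3947/980)/4 = (3947/980 + F*x)/4 = 3947/3920 + F*x/4)
2817 - N(-177, Y(-13)) = 2817 - (3947/3920 + (1/4)*(-177)*sqrt(-28 - 13)) = 2817 - (3947/3920 + (1/4)*(-177)*sqrt(-41)) = 2817 - (3947/3920 + (1/4)*(-177)*(I*sqrt(41))) = 2817 - (3947/3920 - 177*I*sqrt(41)/4) = 2817 + (-3947/3920 + 177*I*sqrt(41)/4) = 11038693/3920 + 177*I*sqrt(41)/4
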